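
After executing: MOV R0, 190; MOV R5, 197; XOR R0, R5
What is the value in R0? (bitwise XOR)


Register state trace:
  MOV R0, 190  → R0 = 190 (0b10111110)
  MOV R5, 197  → R5 = 197 (0b11000101)
  XOR R0, R5  → R0 = 190 XOR 197 = 123 (0b01111011)
Final: R0 = 123

123


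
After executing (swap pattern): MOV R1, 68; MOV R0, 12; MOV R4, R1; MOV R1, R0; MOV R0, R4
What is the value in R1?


Register state trace (swap pattern):
  MOV R1, 68  → R1 = 68
  MOV R0, 12  → R0 = 12
  MOV R4, R1  → R4 = 68  (save R1)
  MOV R1, R0  → R1 = 12  (R1 gets R0's value)
  MOV R0, R4  → R0 = 68  (R0 gets saved value)
Final: R1 = 12

12


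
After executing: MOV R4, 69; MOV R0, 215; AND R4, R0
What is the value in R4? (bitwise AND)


Register state trace:
  MOV R4, 69  → R4 = 69 (0b01000101)
  MOV R0, 215  → R0 = 215 (0b11010111)
  AND R4, R0  → R4 = 69 AND 215 = 69 (0b01000101)
Final: R4 = 69

69


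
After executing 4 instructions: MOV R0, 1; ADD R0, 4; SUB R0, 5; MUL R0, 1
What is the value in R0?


Register state trace:
  MOV R0, 1  → R0 = 1
  ADD R0, 4  → R0 = 1 + 4 = 5
  SUB R0, 5  → R0 = 5 - 5 = 0
  MUL R0, 1  → R0 = 0 * 1 = 0
Final: R0 = 0

0


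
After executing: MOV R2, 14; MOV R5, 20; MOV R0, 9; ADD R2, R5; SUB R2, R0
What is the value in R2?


Register state trace:
  MOV R2, 14  → R2 = 14
  MOV R5, 20  → R5 = 20
  MOV R0, 9  → R0 = 9
  ADD R2, R5  → R2 = 14 + 20 = 34
  SUB R2, R0  → R2 = 34 - 9 = 25
Final: R2 = 25

25


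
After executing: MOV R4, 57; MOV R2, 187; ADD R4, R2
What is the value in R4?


Register state trace:
  MOV R4, 57  → R4 = 57
  MOV R2, 187  → R2 = 187
  ADD R4, R2  → R4 = 57 + 187 = 244
Final: R4 = 244

244


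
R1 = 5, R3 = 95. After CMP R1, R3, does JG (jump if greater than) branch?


Trace:
  R1 = 5, R3 = 95
  CMP R1, R3  → compares 5 vs 95
  JG checks: is 5 greater than 95?
  5 < 95, so condition is false
Branch taken: No

No


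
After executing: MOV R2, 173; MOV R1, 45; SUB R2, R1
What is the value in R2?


Register state trace:
  MOV R2, 173  → R2 = 173
  MOV R1, 45  → R1 = 45
  SUB R2, R1  → R2 = 173 - 45 = 128
Final: R2 = 128

128


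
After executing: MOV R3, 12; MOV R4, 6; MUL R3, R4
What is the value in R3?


Register state trace:
  MOV R3, 12  → R3 = 12
  MOV R4, 6  → R4 = 6
  MUL R3, R4  → R3 = 12 * 6 = 72
Final: R3 = 72

72


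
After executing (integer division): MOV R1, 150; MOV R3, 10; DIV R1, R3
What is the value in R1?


Register state trace:
  MOV R1, 150  → R1 = 150
  MOV R3, 10  → R3 = 10
  DIV R1, R3  → R1 = 150 // 10 = 15
Final: R1 = 15

15


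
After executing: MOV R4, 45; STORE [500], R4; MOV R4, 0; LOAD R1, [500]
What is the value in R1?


Register and memory trace:
  MOV R4, 45  → R4 = 45
  STORE [500], R4  → mem[500] = 45
  MOV R4, 0  → R4 = 0
  LOAD R1, [500]  → R1 = mem[500] = 45
Final: R1 = 45

45


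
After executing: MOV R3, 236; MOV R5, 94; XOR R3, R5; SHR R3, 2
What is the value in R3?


Register state trace:
  MOV R3, 236  → R3 = 236 (0b11101100)
  MOV R5, 94  → R5 = 94 (0b01011110)
  XOR R3, R5  → R3 = 236 XOR 94 = 178 (0b10110010)
  SHR R3, 2  → R3 = 178 >> 2 = 44
Final: R3 = 44

44


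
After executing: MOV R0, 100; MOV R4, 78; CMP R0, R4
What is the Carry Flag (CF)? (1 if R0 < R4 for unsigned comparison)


Register state trace:
  MOV R0, 100  → R0 = 100
  MOV R4, 78  → R4 = 78
  CMP R0, R4  → unsigned 100 - 78: no borrow
  100 >= 78, so CF = 0
CF = 0

0


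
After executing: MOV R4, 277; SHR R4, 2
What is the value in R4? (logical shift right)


Register state trace:
  MOV R4, 277  → R4 = 277
  SHR R4, 2  → R4 = 277 >> 2 = 277 // 2^2 = 69
Final: R4 = 69

69


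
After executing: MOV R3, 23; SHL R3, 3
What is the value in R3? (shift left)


Register state trace:
  MOV R3, 23  → R3 = 23
  SHL R3, 3  → R3 = 23 << 3 = 23 * 2^3 = 184
Final: R3 = 184

184


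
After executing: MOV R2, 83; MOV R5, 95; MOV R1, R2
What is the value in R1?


Register state trace:
  MOV R2, 83  → R2 = 83
  MOV R5, 95  → R5 = 95
  MOV R1, R2  → R1 = 83
Final: R1 = 83

83


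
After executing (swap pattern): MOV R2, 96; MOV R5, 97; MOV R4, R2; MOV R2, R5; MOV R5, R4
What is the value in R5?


Register state trace (swap pattern):
  MOV R2, 96  → R2 = 96
  MOV R5, 97  → R5 = 97
  MOV R4, R2  → R4 = 96  (save R2)
  MOV R2, R5  → R2 = 97  (R2 gets R5's value)
  MOV R5, R4  → R5 = 96  (R5 gets saved value)
Final: R5 = 96

96


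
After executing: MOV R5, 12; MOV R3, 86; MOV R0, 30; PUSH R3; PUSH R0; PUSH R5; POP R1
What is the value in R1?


Stack trace (top is rightmost):
  MOV R5, 12  → R5 = 12
  MOV R3, 86  → R3 = 86
  MOV R0, 30  → R0 = 30
  PUSH R3  → stack: [86]
  PUSH R0  → stack: [86, 30]
  PUSH R5  → stack: [86, 30, 12]
  POP R1  → R1 = 12, stack: [86, 30]
Final: R1 = 12

12


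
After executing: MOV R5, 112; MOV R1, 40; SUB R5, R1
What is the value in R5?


Register state trace:
  MOV R5, 112  → R5 = 112
  MOV R1, 40  → R1 = 40
  SUB R5, R1  → R5 = 112 - 40 = 72
Final: R5 = 72

72


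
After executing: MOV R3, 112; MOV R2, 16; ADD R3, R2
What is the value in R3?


Register state trace:
  MOV R3, 112  → R3 = 112
  MOV R2, 16  → R2 = 16
  ADD R3, R2  → R3 = 112 + 16 = 128
Final: R3 = 128

128


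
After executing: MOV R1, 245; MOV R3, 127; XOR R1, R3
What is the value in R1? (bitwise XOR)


Register state trace:
  MOV R1, 245  → R1 = 245 (0b11110101)
  MOV R3, 127  → R3 = 127 (0b01111111)
  XOR R1, R3  → R1 = 245 XOR 127 = 138 (0b10001010)
Final: R1 = 138

138


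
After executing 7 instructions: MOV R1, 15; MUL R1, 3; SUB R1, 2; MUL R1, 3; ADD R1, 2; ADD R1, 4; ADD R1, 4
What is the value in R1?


Register state trace:
  MOV R1, 15  → R1 = 15
  MUL R1, 3  → R1 = 15 * 3 = 45
  SUB R1, 2  → R1 = 45 - 2 = 43
  MUL R1, 3  → R1 = 43 * 3 = 129
  ADD R1, 2  → R1 = 129 + 2 = 131
  ADD R1, 4  → R1 = 131 + 4 = 135
  ADD R1, 4  → R1 = 135 + 4 = 139
Final: R1 = 139

139


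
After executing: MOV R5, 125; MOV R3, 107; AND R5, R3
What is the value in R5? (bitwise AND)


Register state trace:
  MOV R5, 125  → R5 = 125 (0b01111101)
  MOV R3, 107  → R3 = 107 (0b01101011)
  AND R5, R3  → R5 = 125 AND 107 = 105 (0b01101001)
Final: R5 = 105

105


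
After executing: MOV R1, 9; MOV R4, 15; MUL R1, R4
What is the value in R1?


Register state trace:
  MOV R1, 9  → R1 = 9
  MOV R4, 15  → R4 = 15
  MUL R1, R4  → R1 = 9 * 15 = 135
Final: R1 = 135

135


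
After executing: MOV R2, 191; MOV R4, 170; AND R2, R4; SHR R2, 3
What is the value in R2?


Register state trace:
  MOV R2, 191  → R2 = 191 (0b10111111)
  MOV R4, 170  → R4 = 170 (0b10101010)
  AND R2, R4  → R2 = 191 AND 170 = 170 (0b10101010)
  SHR R2, 3  → R2 = 170 >> 3 = 21
Final: R2 = 21

21


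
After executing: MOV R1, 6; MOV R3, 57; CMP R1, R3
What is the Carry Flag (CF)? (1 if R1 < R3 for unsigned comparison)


Register state trace:
  MOV R1, 6  → R1 = 6
  MOV R3, 57  → R3 = 57
  CMP R1, R3  → unsigned 6 - 57: borrow occurs
  6 < 57, so CF = 1
CF = 1

1


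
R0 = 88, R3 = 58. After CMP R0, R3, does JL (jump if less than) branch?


Trace:
  R0 = 88, R3 = 58
  CMP R0, R3  → compares 88 vs 58
  JL checks: is 88 less than 58?
  88 > 58, so condition is false
Branch taken: No

No


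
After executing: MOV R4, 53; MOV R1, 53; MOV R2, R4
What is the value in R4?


Register state trace:
  MOV R4, 53  → R4 = 53
  MOV R1, 53  → R1 = 53
  MOV R2, R4  → R2 = 53
Final: R4 = 53

53


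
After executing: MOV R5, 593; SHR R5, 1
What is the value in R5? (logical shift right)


Register state trace:
  MOV R5, 593  → R5 = 593
  SHR R5, 1  → R5 = 593 >> 1 = 593 // 2^1 = 296
Final: R5 = 296

296


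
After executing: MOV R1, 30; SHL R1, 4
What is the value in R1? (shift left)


Register state trace:
  MOV R1, 30  → R1 = 30
  SHL R1, 4  → R1 = 30 << 4 = 30 * 2^4 = 480
Final: R1 = 480

480


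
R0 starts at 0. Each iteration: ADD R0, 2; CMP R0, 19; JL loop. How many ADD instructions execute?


Loop trace (R0 starts at 0, target 19, step 2):
  ADD #1: R0 = 0 + 2 = 2  → 2 < 19, loop
  ADD #2: R0 = 2 + 2 = 4  → 4 < 19, loop
  ADD #3: R0 = 4 + 2 = 6  → 6 < 19, loop
  ADD #4: R0 = 6 + 2 = 8  → 8 < 19, loop
  ADD #5: R0 = 8 + 2 = 10  → 10 < 19, loop
  ADD #6: R0 = 10 + 2 = 12  → 12 < 19, loop
  ADD #7: R0 = 12 + 2 = 14  → 14 < 19, loop
  ADD #8: R0 = 14 + 2 = 16  → 16 < 19, loop
  ADD #9: R0 = 16 + 2 = 18  → 18 < 19, loop
  ADD #10: R0 = 18 + 2 = 20  → 20 >= 19, exit
Total ADD instructions: 10

10


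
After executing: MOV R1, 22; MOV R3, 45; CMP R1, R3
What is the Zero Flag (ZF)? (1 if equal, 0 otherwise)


Register state trace:
  MOV R1, 22  → R1 = 22
  MOV R3, 45  → R3 = 45
  CMP R1, R3  → computes 22 - 45 = -23
  Result is nonzero, so values are not equal
ZF = 0

0


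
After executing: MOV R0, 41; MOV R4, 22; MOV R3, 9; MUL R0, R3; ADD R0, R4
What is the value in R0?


Register state trace:
  MOV R0, 41  → R0 = 41
  MOV R4, 22  → R4 = 22
  MOV R3, 9  → R3 = 9
  MUL R0, R3  → R0 = 41 * 9 = 369
  ADD R0, R4  → R0 = 369 + 22 = 391
Final: R0 = 391

391


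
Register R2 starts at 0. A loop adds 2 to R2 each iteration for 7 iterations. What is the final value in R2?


Starting value: R2 = 0
  Iter 1: R2 = 0 + 2 = 2
  Iter 2: R2 = 2 + 2 = 4
  Iter 3: R2 = 4 + 2 = 6
  Iter 4: R2 = 6 + 2 = 8
  Iter 5: R2 = 8 + 2 = 10
  Iter 6: R2 = 10 + 2 = 12
  Iter 7: R2 = 12 + 2 = 14
Final: R2 = 14

14


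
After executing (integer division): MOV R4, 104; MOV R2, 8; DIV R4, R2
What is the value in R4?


Register state trace:
  MOV R4, 104  → R4 = 104
  MOV R2, 8  → R2 = 8
  DIV R4, R2  → R4 = 104 // 8 = 13
Final: R4 = 13

13


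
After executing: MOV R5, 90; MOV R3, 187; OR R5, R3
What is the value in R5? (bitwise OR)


Register state trace:
  MOV R5, 90  → R5 = 90 (0b01011010)
  MOV R3, 187  → R3 = 187 (0b10111011)
  OR R5, R3   → R5 = 90 OR 187 = 251 (0b11111011)
Final: R5 = 251

251


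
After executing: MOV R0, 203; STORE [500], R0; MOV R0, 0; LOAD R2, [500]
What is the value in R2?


Register and memory trace:
  MOV R0, 203  → R0 = 203
  STORE [500], R0  → mem[500] = 203
  MOV R0, 0  → R0 = 0
  LOAD R2, [500]  → R2 = mem[500] = 203
Final: R2 = 203

203


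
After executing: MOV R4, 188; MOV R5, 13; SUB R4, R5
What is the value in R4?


Register state trace:
  MOV R4, 188  → R4 = 188
  MOV R5, 13  → R5 = 13
  SUB R4, R5  → R4 = 188 - 13 = 175
Final: R4 = 175

175


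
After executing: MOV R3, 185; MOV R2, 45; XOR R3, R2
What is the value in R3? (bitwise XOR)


Register state trace:
  MOV R3, 185  → R3 = 185 (0b10111001)
  MOV R2, 45  → R2 = 45 (0b00101101)
  XOR R3, R2  → R3 = 185 XOR 45 = 148 (0b10010100)
Final: R3 = 148

148


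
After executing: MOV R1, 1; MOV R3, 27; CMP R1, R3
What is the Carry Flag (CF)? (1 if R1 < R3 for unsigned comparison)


Register state trace:
  MOV R1, 1  → R1 = 1
  MOV R3, 27  → R3 = 27
  CMP R1, R3  → unsigned 1 - 27: borrow occurs
  1 < 27, so CF = 1
CF = 1

1


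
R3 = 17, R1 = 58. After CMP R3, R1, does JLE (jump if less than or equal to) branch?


Trace:
  R3 = 17, R1 = 58
  CMP R3, R1  → compares 17 vs 58
  JLE checks: is 17 less than or equal to 58?
  17 < 58, so condition is true
Branch taken: Yes

Yes


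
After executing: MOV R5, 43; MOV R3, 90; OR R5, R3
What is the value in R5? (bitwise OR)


Register state trace:
  MOV R5, 43  → R5 = 43 (0b00101011)
  MOV R3, 90  → R3 = 90 (0b01011010)
  OR R5, R3   → R5 = 43 OR 90 = 123 (0b01111011)
Final: R5 = 123

123


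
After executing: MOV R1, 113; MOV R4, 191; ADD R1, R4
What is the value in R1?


Register state trace:
  MOV R1, 113  → R1 = 113
  MOV R4, 191  → R4 = 191
  ADD R1, R4  → R1 = 113 + 191 = 304
Final: R1 = 304

304


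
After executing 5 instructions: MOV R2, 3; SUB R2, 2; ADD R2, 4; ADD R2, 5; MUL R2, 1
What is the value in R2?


Register state trace:
  MOV R2, 3  → R2 = 3
  SUB R2, 2  → R2 = 3 - 2 = 1
  ADD R2, 4  → R2 = 1 + 4 = 5
  ADD R2, 5  → R2 = 5 + 5 = 10
  MUL R2, 1  → R2 = 10 * 1 = 10
Final: R2 = 10

10


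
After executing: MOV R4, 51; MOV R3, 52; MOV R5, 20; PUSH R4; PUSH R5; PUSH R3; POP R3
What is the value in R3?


Stack trace (top is rightmost):
  MOV R4, 51  → R4 = 51
  MOV R3, 52  → R3 = 52
  MOV R5, 20  → R5 = 20
  PUSH R4  → stack: [51]
  PUSH R5  → stack: [51, 20]
  PUSH R3  → stack: [51, 20, 52]
  POP R3  → R3 = 52, stack: [51, 20]
Final: R3 = 52

52


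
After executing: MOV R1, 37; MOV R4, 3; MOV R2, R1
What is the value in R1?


Register state trace:
  MOV R1, 37  → R1 = 37
  MOV R4, 3  → R4 = 3
  MOV R2, R1  → R2 = 37
Final: R1 = 37

37


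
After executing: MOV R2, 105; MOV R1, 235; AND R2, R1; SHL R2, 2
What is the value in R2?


Register state trace:
  MOV R2, 105  → R2 = 105 (0b01101001)
  MOV R1, 235  → R1 = 235 (0b11101011)
  AND R2, R1  → R2 = 105 AND 235 = 105 (0b01101001)
  SHL R2, 2  → R2 = 105 << 2 = 420
Final: R2 = 420

420


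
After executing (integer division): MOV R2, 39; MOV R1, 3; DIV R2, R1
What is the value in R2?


Register state trace:
  MOV R2, 39  → R2 = 39
  MOV R1, 3  → R1 = 3
  DIV R2, R1  → R2 = 39 // 3 = 13
Final: R2 = 13

13


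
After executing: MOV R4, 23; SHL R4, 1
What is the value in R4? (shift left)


Register state trace:
  MOV R4, 23  → R4 = 23
  SHL R4, 1  → R4 = 23 << 1 = 23 * 2^1 = 46
Final: R4 = 46

46


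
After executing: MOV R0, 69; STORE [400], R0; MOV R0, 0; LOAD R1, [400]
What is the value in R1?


Register and memory trace:
  MOV R0, 69  → R0 = 69
  STORE [400], R0  → mem[400] = 69
  MOV R0, 0  → R0 = 0
  LOAD R1, [400]  → R1 = mem[400] = 69
Final: R1 = 69

69


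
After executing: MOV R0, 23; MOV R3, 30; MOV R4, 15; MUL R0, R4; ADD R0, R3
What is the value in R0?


Register state trace:
  MOV R0, 23  → R0 = 23
  MOV R3, 30  → R3 = 30
  MOV R4, 15  → R4 = 15
  MUL R0, R4  → R0 = 23 * 15 = 345
  ADD R0, R3  → R0 = 345 + 30 = 375
Final: R0 = 375

375


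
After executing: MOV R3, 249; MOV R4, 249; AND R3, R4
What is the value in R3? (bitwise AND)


Register state trace:
  MOV R3, 249  → R3 = 249 (0b11111001)
  MOV R4, 249  → R4 = 249 (0b11111001)
  AND R3, R4  → R3 = 249 AND 249 = 249 (0b11111001)
Final: R3 = 249

249


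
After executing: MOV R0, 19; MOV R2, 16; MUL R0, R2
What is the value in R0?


Register state trace:
  MOV R0, 19  → R0 = 19
  MOV R2, 16  → R2 = 16
  MUL R0, R2  → R0 = 19 * 16 = 304
Final: R0 = 304

304


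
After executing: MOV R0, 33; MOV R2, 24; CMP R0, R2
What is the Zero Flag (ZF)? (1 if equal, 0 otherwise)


Register state trace:
  MOV R0, 33  → R0 = 33
  MOV R2, 24  → R2 = 24
  CMP R0, R2  → computes 33 - 24 = 9
  Result is nonzero, so values are not equal
ZF = 0

0


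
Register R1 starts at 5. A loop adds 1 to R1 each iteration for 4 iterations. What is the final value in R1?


Starting value: R1 = 5
  Iter 1: R1 = 5 + 1 = 6
  Iter 2: R1 = 6 + 1 = 7
  Iter 3: R1 = 7 + 1 = 8
  Iter 4: R1 = 8 + 1 = 9
Final: R1 = 9

9


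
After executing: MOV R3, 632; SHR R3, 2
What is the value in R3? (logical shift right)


Register state trace:
  MOV R3, 632  → R3 = 632
  SHR R3, 2  → R3 = 632 >> 2 = 632 // 2^2 = 158
Final: R3 = 158

158


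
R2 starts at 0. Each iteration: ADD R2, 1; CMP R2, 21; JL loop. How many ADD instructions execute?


Loop trace (R2 starts at 0, target 21, step 1):
  ADD #1: R2 = 0 + 1 = 1  → 1 < 21, loop
  ADD #2: R2 = 1 + 1 = 2  → 2 < 21, loop
  ADD #3: R2 = 2 + 1 = 3  → 3 < 21, loop
  ADD #4: R2 = 3 + 1 = 4  → 4 < 21, loop
  ADD #5: R2 = 4 + 1 = 5  → 5 < 21, loop
  ADD #6: R2 = 5 + 1 = 6  → 6 < 21, loop
  ADD #7: R2 = 6 + 1 = 7  → 7 < 21, loop
  ADD #8: R2 = 7 + 1 = 8  → 8 < 21, loop
  ADD #9: R2 = 8 + 1 = 9  → 9 < 21, loop
  ADD #10: R2 = 9 + 1 = 10  → 10 < 21, loop
  ADD #11: R2 = 10 + 1 = 11  → 11 < 21, loop
  ADD #12: R2 = 11 + 1 = 12  → 12 < 21, loop
  ADD #13: R2 = 12 + 1 = 13  → 13 < 21, loop
  ADD #14: R2 = 13 + 1 = 14  → 14 < 21, loop
  ADD #15: R2 = 14 + 1 = 15  → 15 < 21, loop
  ADD #16: R2 = 15 + 1 = 16  → 16 < 21, loop
  ADD #17: R2 = 16 + 1 = 17  → 17 < 21, loop
  ADD #18: R2 = 17 + 1 = 18  → 18 < 21, loop
  ADD #19: R2 = 18 + 1 = 19  → 19 < 21, loop
  ADD #20: R2 = 19 + 1 = 20  → 20 < 21, loop
  ADD #21: R2 = 20 + 1 = 21  → 21 >= 21, exit
Total ADD instructions: 21

21


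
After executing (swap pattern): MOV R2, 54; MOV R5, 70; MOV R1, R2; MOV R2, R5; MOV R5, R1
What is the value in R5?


Register state trace (swap pattern):
  MOV R2, 54  → R2 = 54
  MOV R5, 70  → R5 = 70
  MOV R1, R2  → R1 = 54  (save R2)
  MOV R2, R5  → R2 = 70  (R2 gets R5's value)
  MOV R5, R1  → R5 = 54  (R5 gets saved value)
Final: R5 = 54

54


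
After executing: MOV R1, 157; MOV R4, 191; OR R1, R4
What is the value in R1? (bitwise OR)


Register state trace:
  MOV R1, 157  → R1 = 157 (0b10011101)
  MOV R4, 191  → R4 = 191 (0b10111111)
  OR R1, R4   → R1 = 157 OR 191 = 191 (0b10111111)
Final: R1 = 191

191


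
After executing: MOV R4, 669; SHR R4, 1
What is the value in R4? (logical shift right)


Register state trace:
  MOV R4, 669  → R4 = 669
  SHR R4, 1  → R4 = 669 >> 1 = 669 // 2^1 = 334
Final: R4 = 334

334


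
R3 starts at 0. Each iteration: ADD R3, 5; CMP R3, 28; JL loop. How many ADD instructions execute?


Loop trace (R3 starts at 0, target 28, step 5):
  ADD #1: R3 = 0 + 5 = 5  → 5 < 28, loop
  ADD #2: R3 = 5 + 5 = 10  → 10 < 28, loop
  ADD #3: R3 = 10 + 5 = 15  → 15 < 28, loop
  ADD #4: R3 = 15 + 5 = 20  → 20 < 28, loop
  ADD #5: R3 = 20 + 5 = 25  → 25 < 28, loop
  ADD #6: R3 = 25 + 5 = 30  → 30 >= 28, exit
Total ADD instructions: 6

6


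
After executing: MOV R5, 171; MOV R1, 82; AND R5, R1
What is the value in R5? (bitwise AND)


Register state trace:
  MOV R5, 171  → R5 = 171 (0b10101011)
  MOV R1, 82  → R1 = 82 (0b01010010)
  AND R5, R1  → R5 = 171 AND 82 = 2 (0b00000010)
Final: R5 = 2

2


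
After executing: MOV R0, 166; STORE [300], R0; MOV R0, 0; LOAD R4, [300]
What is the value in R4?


Register and memory trace:
  MOV R0, 166  → R0 = 166
  STORE [300], R0  → mem[300] = 166
  MOV R0, 0  → R0 = 0
  LOAD R4, [300]  → R4 = mem[300] = 166
Final: R4 = 166

166


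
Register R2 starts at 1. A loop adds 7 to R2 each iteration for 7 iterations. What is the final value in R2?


Starting value: R2 = 1
  Iter 1: R2 = 1 + 7 = 8
  Iter 2: R2 = 8 + 7 = 15
  Iter 3: R2 = 15 + 7 = 22
  Iter 4: R2 = 22 + 7 = 29
  Iter 5: R2 = 29 + 7 = 36
  Iter 6: R2 = 36 + 7 = 43
  Iter 7: R2 = 43 + 7 = 50
Final: R2 = 50

50


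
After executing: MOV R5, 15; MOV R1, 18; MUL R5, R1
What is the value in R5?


Register state trace:
  MOV R5, 15  → R5 = 15
  MOV R1, 18  → R1 = 18
  MUL R5, R1  → R5 = 15 * 18 = 270
Final: R5 = 270

270


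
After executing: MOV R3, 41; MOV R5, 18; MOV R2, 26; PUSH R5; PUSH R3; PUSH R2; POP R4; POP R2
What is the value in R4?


Stack trace (top is rightmost):
  MOV R3, 41  → R3 = 41
  MOV R5, 18  → R5 = 18
  MOV R2, 26  → R2 = 26
  PUSH R5  → stack: [18]
  PUSH R3  → stack: [18, 41]
  PUSH R2  → stack: [18, 41, 26]
  POP R4  → R4 = 26, stack: [18, 41]
  POP R2  → R2 = 41, stack: [18]
Final: R4 = 26

26


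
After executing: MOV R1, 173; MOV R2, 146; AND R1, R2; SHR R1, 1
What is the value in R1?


Register state trace:
  MOV R1, 173  → R1 = 173 (0b10101101)
  MOV R2, 146  → R2 = 146 (0b10010010)
  AND R1, R2  → R1 = 173 AND 146 = 128 (0b10000000)
  SHR R1, 1  → R1 = 128 >> 1 = 64
Final: R1 = 64

64


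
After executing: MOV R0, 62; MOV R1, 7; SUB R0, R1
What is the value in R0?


Register state trace:
  MOV R0, 62  → R0 = 62
  MOV R1, 7  → R1 = 7
  SUB R0, R1  → R0 = 62 - 7 = 55
Final: R0 = 55

55


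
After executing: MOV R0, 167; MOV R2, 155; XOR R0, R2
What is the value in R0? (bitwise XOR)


Register state trace:
  MOV R0, 167  → R0 = 167 (0b10100111)
  MOV R2, 155  → R2 = 155 (0b10011011)
  XOR R0, R2  → R0 = 167 XOR 155 = 60 (0b00111100)
Final: R0 = 60

60


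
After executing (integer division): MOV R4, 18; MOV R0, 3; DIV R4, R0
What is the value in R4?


Register state trace:
  MOV R4, 18  → R4 = 18
  MOV R0, 3  → R0 = 3
  DIV R4, R0  → R4 = 18 // 3 = 6
Final: R4 = 6

6


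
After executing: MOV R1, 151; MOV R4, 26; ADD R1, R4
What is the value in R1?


Register state trace:
  MOV R1, 151  → R1 = 151
  MOV R4, 26  → R4 = 26
  ADD R1, R4  → R1 = 151 + 26 = 177
Final: R1 = 177

177


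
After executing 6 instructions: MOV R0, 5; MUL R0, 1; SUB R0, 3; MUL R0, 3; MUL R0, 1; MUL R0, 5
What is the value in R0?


Register state trace:
  MOV R0, 5  → R0 = 5
  MUL R0, 1  → R0 = 5 * 1 = 5
  SUB R0, 3  → R0 = 5 - 3 = 2
  MUL R0, 3  → R0 = 2 * 3 = 6
  MUL R0, 1  → R0 = 6 * 1 = 6
  MUL R0, 5  → R0 = 6 * 5 = 30
Final: R0 = 30

30


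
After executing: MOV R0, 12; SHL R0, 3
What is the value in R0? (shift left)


Register state trace:
  MOV R0, 12  → R0 = 12
  SHL R0, 3  → R0 = 12 << 3 = 12 * 2^3 = 96
Final: R0 = 96

96


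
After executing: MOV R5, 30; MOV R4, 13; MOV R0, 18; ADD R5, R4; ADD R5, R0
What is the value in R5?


Register state trace:
  MOV R5, 30  → R5 = 30
  MOV R4, 13  → R4 = 13
  MOV R0, 18  → R0 = 18
  ADD R5, R4  → R5 = 30 + 13 = 43
  ADD R5, R0  → R5 = 43 + 18 = 61
Final: R5 = 61

61


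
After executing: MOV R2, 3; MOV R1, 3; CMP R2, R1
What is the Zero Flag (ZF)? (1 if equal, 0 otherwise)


Register state trace:
  MOV R2, 3  → R2 = 3
  MOV R1, 3  → R1 = 3
  CMP R2, R1  → computes 3 - 3 = 0
  Result is zero, so values are equal
ZF = 1

1


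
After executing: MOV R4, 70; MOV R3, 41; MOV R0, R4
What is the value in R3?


Register state trace:
  MOV R4, 70  → R4 = 70
  MOV R3, 41  → R3 = 41
  MOV R0, R4  → R0 = 70
Final: R3 = 41

41


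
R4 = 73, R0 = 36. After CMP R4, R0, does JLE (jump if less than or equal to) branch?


Trace:
  R4 = 73, R0 = 36
  CMP R4, R0  → compares 73 vs 36
  JLE checks: is 73 less than or equal to 36?
  73 > 36, so condition is false
Branch taken: No

No


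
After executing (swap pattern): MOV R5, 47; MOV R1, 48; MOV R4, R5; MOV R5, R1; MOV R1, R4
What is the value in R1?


Register state trace (swap pattern):
  MOV R5, 47  → R5 = 47
  MOV R1, 48  → R1 = 48
  MOV R4, R5  → R4 = 47  (save R5)
  MOV R5, R1  → R5 = 48  (R5 gets R1's value)
  MOV R1, R4  → R1 = 47  (R1 gets saved value)
Final: R1 = 47

47


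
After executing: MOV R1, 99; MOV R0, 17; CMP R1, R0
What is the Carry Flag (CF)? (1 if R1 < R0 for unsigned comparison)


Register state trace:
  MOV R1, 99  → R1 = 99
  MOV R0, 17  → R0 = 17
  CMP R1, R0  → unsigned 99 - 17: no borrow
  99 >= 17, so CF = 0
CF = 0

0


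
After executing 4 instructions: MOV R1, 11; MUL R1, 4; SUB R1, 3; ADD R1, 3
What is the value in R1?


Register state trace:
  MOV R1, 11  → R1 = 11
  MUL R1, 4  → R1 = 11 * 4 = 44
  SUB R1, 3  → R1 = 44 - 3 = 41
  ADD R1, 3  → R1 = 41 + 3 = 44
Final: R1 = 44

44


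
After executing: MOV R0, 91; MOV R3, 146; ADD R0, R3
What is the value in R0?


Register state trace:
  MOV R0, 91  → R0 = 91
  MOV R3, 146  → R3 = 146
  ADD R0, R3  → R0 = 91 + 146 = 237
Final: R0 = 237

237


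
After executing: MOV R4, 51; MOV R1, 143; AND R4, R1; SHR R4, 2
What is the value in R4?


Register state trace:
  MOV R4, 51  → R4 = 51 (0b00110011)
  MOV R1, 143  → R1 = 143 (0b10001111)
  AND R4, R1  → R4 = 51 AND 143 = 3 (0b00000011)
  SHR R4, 2  → R4 = 3 >> 2 = 0
Final: R4 = 0

0


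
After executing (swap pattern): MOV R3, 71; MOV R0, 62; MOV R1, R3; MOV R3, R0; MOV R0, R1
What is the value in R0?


Register state trace (swap pattern):
  MOV R3, 71  → R3 = 71
  MOV R0, 62  → R0 = 62
  MOV R1, R3  → R1 = 71  (save R3)
  MOV R3, R0  → R3 = 62  (R3 gets R0's value)
  MOV R0, R1  → R0 = 71  (R0 gets saved value)
Final: R0 = 71

71


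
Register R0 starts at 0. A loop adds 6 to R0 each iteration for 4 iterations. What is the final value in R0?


Starting value: R0 = 0
  Iter 1: R0 = 0 + 6 = 6
  Iter 2: R0 = 6 + 6 = 12
  Iter 3: R0 = 12 + 6 = 18
  Iter 4: R0 = 18 + 6 = 24
Final: R0 = 24

24


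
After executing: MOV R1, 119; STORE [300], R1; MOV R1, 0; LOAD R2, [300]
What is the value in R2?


Register and memory trace:
  MOV R1, 119  → R1 = 119
  STORE [300], R1  → mem[300] = 119
  MOV R1, 0  → R1 = 0
  LOAD R2, [300]  → R2 = mem[300] = 119
Final: R2 = 119

119


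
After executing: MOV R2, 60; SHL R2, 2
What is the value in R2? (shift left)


Register state trace:
  MOV R2, 60  → R2 = 60
  SHL R2, 2  → R2 = 60 << 2 = 60 * 2^2 = 240
Final: R2 = 240

240


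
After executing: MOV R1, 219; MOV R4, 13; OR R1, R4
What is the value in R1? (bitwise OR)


Register state trace:
  MOV R1, 219  → R1 = 219 (0b11011011)
  MOV R4, 13  → R4 = 13 (0b00001101)
  OR R1, R4   → R1 = 219 OR 13 = 223 (0b11011111)
Final: R1 = 223

223


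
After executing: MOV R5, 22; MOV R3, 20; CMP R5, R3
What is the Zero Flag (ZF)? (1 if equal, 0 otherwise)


Register state trace:
  MOV R5, 22  → R5 = 22
  MOV R3, 20  → R3 = 20
  CMP R5, R3  → computes 22 - 20 = 2
  Result is nonzero, so values are not equal
ZF = 0

0


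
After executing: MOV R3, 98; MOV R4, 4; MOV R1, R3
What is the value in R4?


Register state trace:
  MOV R3, 98  → R3 = 98
  MOV R4, 4  → R4 = 4
  MOV R1, R3  → R1 = 98
Final: R4 = 4

4


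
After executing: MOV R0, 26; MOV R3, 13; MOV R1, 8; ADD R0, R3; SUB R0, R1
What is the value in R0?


Register state trace:
  MOV R0, 26  → R0 = 26
  MOV R3, 13  → R3 = 13
  MOV R1, 8  → R1 = 8
  ADD R0, R3  → R0 = 26 + 13 = 39
  SUB R0, R1  → R0 = 39 - 8 = 31
Final: R0 = 31

31


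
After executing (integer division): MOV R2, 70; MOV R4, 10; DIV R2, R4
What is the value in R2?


Register state trace:
  MOV R2, 70  → R2 = 70
  MOV R4, 10  → R4 = 10
  DIV R2, R4  → R2 = 70 // 10 = 7
Final: R2 = 7

7


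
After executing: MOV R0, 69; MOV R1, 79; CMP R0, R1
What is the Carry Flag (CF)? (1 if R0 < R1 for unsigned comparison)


Register state trace:
  MOV R0, 69  → R0 = 69
  MOV R1, 79  → R1 = 79
  CMP R0, R1  → unsigned 69 - 79: borrow occurs
  69 < 79, so CF = 1
CF = 1

1


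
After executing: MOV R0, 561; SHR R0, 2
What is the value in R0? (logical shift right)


Register state trace:
  MOV R0, 561  → R0 = 561
  SHR R0, 2  → R0 = 561 >> 2 = 561 // 2^2 = 140
Final: R0 = 140

140


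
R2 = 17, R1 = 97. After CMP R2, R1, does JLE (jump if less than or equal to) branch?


Trace:
  R2 = 17, R1 = 97
  CMP R2, R1  → compares 17 vs 97
  JLE checks: is 17 less than or equal to 97?
  17 < 97, so condition is true
Branch taken: Yes

Yes


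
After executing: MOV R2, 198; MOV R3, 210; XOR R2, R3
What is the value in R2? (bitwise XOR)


Register state trace:
  MOV R2, 198  → R2 = 198 (0b11000110)
  MOV R3, 210  → R3 = 210 (0b11010010)
  XOR R2, R3  → R2 = 198 XOR 210 = 20 (0b00010100)
Final: R2 = 20

20


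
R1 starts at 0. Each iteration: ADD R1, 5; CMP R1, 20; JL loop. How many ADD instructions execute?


Loop trace (R1 starts at 0, target 20, step 5):
  ADD #1: R1 = 0 + 5 = 5  → 5 < 20, loop
  ADD #2: R1 = 5 + 5 = 10  → 10 < 20, loop
  ADD #3: R1 = 10 + 5 = 15  → 15 < 20, loop
  ADD #4: R1 = 15 + 5 = 20  → 20 >= 20, exit
Total ADD instructions: 4

4


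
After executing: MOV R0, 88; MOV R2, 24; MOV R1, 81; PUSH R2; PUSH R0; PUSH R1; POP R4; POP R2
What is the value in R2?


Stack trace (top is rightmost):
  MOV R0, 88  → R0 = 88
  MOV R2, 24  → R2 = 24
  MOV R1, 81  → R1 = 81
  PUSH R2  → stack: [24]
  PUSH R0  → stack: [24, 88]
  PUSH R1  → stack: [24, 88, 81]
  POP R4  → R4 = 81, stack: [24, 88]
  POP R2  → R2 = 88, stack: [24]
Final: R2 = 88

88


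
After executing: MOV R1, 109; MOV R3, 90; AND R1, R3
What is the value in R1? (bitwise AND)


Register state trace:
  MOV R1, 109  → R1 = 109 (0b01101101)
  MOV R3, 90  → R3 = 90 (0b01011010)
  AND R1, R3  → R1 = 109 AND 90 = 72 (0b01001000)
Final: R1 = 72

72


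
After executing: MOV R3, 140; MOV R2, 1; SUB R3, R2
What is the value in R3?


Register state trace:
  MOV R3, 140  → R3 = 140
  MOV R2, 1  → R2 = 1
  SUB R3, R2  → R3 = 140 - 1 = 139
Final: R3 = 139

139


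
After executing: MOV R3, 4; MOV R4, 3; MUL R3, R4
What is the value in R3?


Register state trace:
  MOV R3, 4  → R3 = 4
  MOV R4, 3  → R4 = 3
  MUL R3, R4  → R3 = 4 * 3 = 12
Final: R3 = 12

12


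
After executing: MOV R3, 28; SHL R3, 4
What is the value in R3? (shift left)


Register state trace:
  MOV R3, 28  → R3 = 28
  SHL R3, 4  → R3 = 28 << 4 = 28 * 2^4 = 448
Final: R3 = 448

448


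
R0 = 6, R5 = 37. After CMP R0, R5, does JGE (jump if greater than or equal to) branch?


Trace:
  R0 = 6, R5 = 37
  CMP R0, R5  → compares 6 vs 37
  JGE checks: is 6 greater than or equal to 37?
  6 < 37, so condition is false
Branch taken: No

No


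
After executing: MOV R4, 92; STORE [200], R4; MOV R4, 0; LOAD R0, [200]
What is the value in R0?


Register and memory trace:
  MOV R4, 92  → R4 = 92
  STORE [200], R4  → mem[200] = 92
  MOV R4, 0  → R4 = 0
  LOAD R0, [200]  → R0 = mem[200] = 92
Final: R0 = 92

92


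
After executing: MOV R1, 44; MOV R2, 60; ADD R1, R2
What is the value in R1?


Register state trace:
  MOV R1, 44  → R1 = 44
  MOV R2, 60  → R2 = 60
  ADD R1, R2  → R1 = 44 + 60 = 104
Final: R1 = 104

104


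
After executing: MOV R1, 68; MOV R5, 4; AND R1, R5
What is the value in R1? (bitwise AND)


Register state trace:
  MOV R1, 68  → R1 = 68 (0b01000100)
  MOV R5, 4  → R5 = 4 (0b00000100)
  AND R1, R5  → R1 = 68 AND 4 = 4 (0b00000100)
Final: R1 = 4

4


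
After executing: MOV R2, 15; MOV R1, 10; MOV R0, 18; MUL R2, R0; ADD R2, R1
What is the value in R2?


Register state trace:
  MOV R2, 15  → R2 = 15
  MOV R1, 10  → R1 = 10
  MOV R0, 18  → R0 = 18
  MUL R2, R0  → R2 = 15 * 18 = 270
  ADD R2, R1  → R2 = 270 + 10 = 280
Final: R2 = 280

280


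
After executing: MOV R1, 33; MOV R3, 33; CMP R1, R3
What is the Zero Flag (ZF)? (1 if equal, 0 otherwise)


Register state trace:
  MOV R1, 33  → R1 = 33
  MOV R3, 33  → R3 = 33
  CMP R1, R3  → computes 33 - 33 = 0
  Result is zero, so values are equal
ZF = 1

1


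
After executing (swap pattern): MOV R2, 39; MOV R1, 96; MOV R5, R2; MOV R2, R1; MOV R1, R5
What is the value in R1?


Register state trace (swap pattern):
  MOV R2, 39  → R2 = 39
  MOV R1, 96  → R1 = 96
  MOV R5, R2  → R5 = 39  (save R2)
  MOV R2, R1  → R2 = 96  (R2 gets R1's value)
  MOV R1, R5  → R1 = 39  (R1 gets saved value)
Final: R1 = 39

39


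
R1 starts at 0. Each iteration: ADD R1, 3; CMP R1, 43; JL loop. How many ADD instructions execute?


Loop trace (R1 starts at 0, target 43, step 3):
  ADD #1: R1 = 0 + 3 = 3  → 3 < 43, loop
  ADD #2: R1 = 3 + 3 = 6  → 6 < 43, loop
  ADD #3: R1 = 6 + 3 = 9  → 9 < 43, loop
  ADD #4: R1 = 9 + 3 = 12  → 12 < 43, loop
  ADD #5: R1 = 12 + 3 = 15  → 15 < 43, loop
  ADD #6: R1 = 15 + 3 = 18  → 18 < 43, loop
  ADD #7: R1 = 18 + 3 = 21  → 21 < 43, loop
  ADD #8: R1 = 21 + 3 = 24  → 24 < 43, loop
  ADD #9: R1 = 24 + 3 = 27  → 27 < 43, loop
  ADD #10: R1 = 27 + 3 = 30  → 30 < 43, loop
  ADD #11: R1 = 30 + 3 = 33  → 33 < 43, loop
  ADD #12: R1 = 33 + 3 = 36  → 36 < 43, loop
  ADD #13: R1 = 36 + 3 = 39  → 39 < 43, loop
  ADD #14: R1 = 39 + 3 = 42  → 42 < 43, loop
  ADD #15: R1 = 42 + 3 = 45  → 45 >= 43, exit
Total ADD instructions: 15

15


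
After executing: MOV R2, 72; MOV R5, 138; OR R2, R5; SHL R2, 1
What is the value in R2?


Register state trace:
  MOV R2, 72  → R2 = 72 (0b01001000)
  MOV R5, 138  → R5 = 138 (0b10001010)
  OR R2, R5  → R2 = 72 OR 138 = 202 (0b11001010)
  SHL R2, 1  → R2 = 202 << 1 = 404
Final: R2 = 404

404


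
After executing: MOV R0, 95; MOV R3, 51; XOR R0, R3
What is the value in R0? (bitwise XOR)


Register state trace:
  MOV R0, 95  → R0 = 95 (0b01011111)
  MOV R3, 51  → R3 = 51 (0b00110011)
  XOR R0, R3  → R0 = 95 XOR 51 = 108 (0b01101100)
Final: R0 = 108

108


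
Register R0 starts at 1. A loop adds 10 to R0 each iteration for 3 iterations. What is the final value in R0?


Starting value: R0 = 1
  Iter 1: R0 = 1 + 10 = 11
  Iter 2: R0 = 11 + 10 = 21
  Iter 3: R0 = 21 + 10 = 31
Final: R0 = 31

31


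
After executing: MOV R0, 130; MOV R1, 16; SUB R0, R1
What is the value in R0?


Register state trace:
  MOV R0, 130  → R0 = 130
  MOV R1, 16  → R1 = 16
  SUB R0, R1  → R0 = 130 - 16 = 114
Final: R0 = 114

114


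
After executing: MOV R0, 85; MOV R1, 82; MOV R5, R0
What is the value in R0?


Register state trace:
  MOV R0, 85  → R0 = 85
  MOV R1, 82  → R1 = 82
  MOV R5, R0  → R5 = 85
Final: R0 = 85

85


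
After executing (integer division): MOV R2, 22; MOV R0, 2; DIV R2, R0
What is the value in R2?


Register state trace:
  MOV R2, 22  → R2 = 22
  MOV R0, 2  → R0 = 2
  DIV R2, R0  → R2 = 22 // 2 = 11
Final: R2 = 11

11


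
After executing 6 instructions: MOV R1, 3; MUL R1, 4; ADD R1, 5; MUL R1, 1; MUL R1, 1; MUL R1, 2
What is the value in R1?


Register state trace:
  MOV R1, 3  → R1 = 3
  MUL R1, 4  → R1 = 3 * 4 = 12
  ADD R1, 5  → R1 = 12 + 5 = 17
  MUL R1, 1  → R1 = 17 * 1 = 17
  MUL R1, 1  → R1 = 17 * 1 = 17
  MUL R1, 2  → R1 = 17 * 2 = 34
Final: R1 = 34

34


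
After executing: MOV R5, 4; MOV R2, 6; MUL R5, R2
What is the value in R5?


Register state trace:
  MOV R5, 4  → R5 = 4
  MOV R2, 6  → R2 = 6
  MUL R5, R2  → R5 = 4 * 6 = 24
Final: R5 = 24

24


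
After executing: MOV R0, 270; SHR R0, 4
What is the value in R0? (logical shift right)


Register state trace:
  MOV R0, 270  → R0 = 270
  SHR R0, 4  → R0 = 270 >> 4 = 270 // 2^4 = 16
Final: R0 = 16

16


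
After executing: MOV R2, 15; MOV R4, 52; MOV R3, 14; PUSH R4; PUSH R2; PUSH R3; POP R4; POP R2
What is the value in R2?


Stack trace (top is rightmost):
  MOV R2, 15  → R2 = 15
  MOV R4, 52  → R4 = 52
  MOV R3, 14  → R3 = 14
  PUSH R4  → stack: [52]
  PUSH R2  → stack: [52, 15]
  PUSH R3  → stack: [52, 15, 14]
  POP R4  → R4 = 14, stack: [52, 15]
  POP R2  → R2 = 15, stack: [52]
Final: R2 = 15

15


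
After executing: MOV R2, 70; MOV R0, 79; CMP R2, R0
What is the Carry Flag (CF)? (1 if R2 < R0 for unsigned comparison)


Register state trace:
  MOV R2, 70  → R2 = 70
  MOV R0, 79  → R0 = 79
  CMP R2, R0  → unsigned 70 - 79: borrow occurs
  70 < 79, so CF = 1
CF = 1

1


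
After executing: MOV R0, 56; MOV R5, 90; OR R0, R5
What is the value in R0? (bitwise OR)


Register state trace:
  MOV R0, 56  → R0 = 56 (0b00111000)
  MOV R5, 90  → R5 = 90 (0b01011010)
  OR R0, R5   → R0 = 56 OR 90 = 122 (0b01111010)
Final: R0 = 122

122


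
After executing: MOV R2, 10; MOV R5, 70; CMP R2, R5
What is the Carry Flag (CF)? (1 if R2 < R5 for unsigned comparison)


Register state trace:
  MOV R2, 10  → R2 = 10
  MOV R5, 70  → R5 = 70
  CMP R2, R5  → unsigned 10 - 70: borrow occurs
  10 < 70, so CF = 1
CF = 1

1


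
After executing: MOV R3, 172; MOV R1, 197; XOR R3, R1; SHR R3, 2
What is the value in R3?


Register state trace:
  MOV R3, 172  → R3 = 172 (0b10101100)
  MOV R1, 197  → R1 = 197 (0b11000101)
  XOR R3, R1  → R3 = 172 XOR 197 = 105 (0b01101001)
  SHR R3, 2  → R3 = 105 >> 2 = 26
Final: R3 = 26

26


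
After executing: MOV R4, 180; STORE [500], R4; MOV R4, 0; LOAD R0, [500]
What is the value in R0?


Register and memory trace:
  MOV R4, 180  → R4 = 180
  STORE [500], R4  → mem[500] = 180
  MOV R4, 0  → R4 = 0
  LOAD R0, [500]  → R0 = mem[500] = 180
Final: R0 = 180

180


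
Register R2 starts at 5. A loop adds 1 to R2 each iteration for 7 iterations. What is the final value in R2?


Starting value: R2 = 5
  Iter 1: R2 = 5 + 1 = 6
  Iter 2: R2 = 6 + 1 = 7
  Iter 3: R2 = 7 + 1 = 8
  Iter 4: R2 = 8 + 1 = 9
  Iter 5: R2 = 9 + 1 = 10
  Iter 6: R2 = 10 + 1 = 11
  Iter 7: R2 = 11 + 1 = 12
Final: R2 = 12

12


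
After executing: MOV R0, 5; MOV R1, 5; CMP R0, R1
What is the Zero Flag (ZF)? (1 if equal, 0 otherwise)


Register state trace:
  MOV R0, 5  → R0 = 5
  MOV R1, 5  → R1 = 5
  CMP R0, R1  → computes 5 - 5 = 0
  Result is zero, so values are equal
ZF = 1

1


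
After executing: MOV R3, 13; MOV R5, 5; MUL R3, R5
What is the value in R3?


Register state trace:
  MOV R3, 13  → R3 = 13
  MOV R5, 5  → R5 = 5
  MUL R3, R5  → R3 = 13 * 5 = 65
Final: R3 = 65

65


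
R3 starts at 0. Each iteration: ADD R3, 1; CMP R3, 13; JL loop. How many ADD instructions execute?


Loop trace (R3 starts at 0, target 13, step 1):
  ADD #1: R3 = 0 + 1 = 1  → 1 < 13, loop
  ADD #2: R3 = 1 + 1 = 2  → 2 < 13, loop
  ADD #3: R3 = 2 + 1 = 3  → 3 < 13, loop
  ADD #4: R3 = 3 + 1 = 4  → 4 < 13, loop
  ADD #5: R3 = 4 + 1 = 5  → 5 < 13, loop
  ADD #6: R3 = 5 + 1 = 6  → 6 < 13, loop
  ADD #7: R3 = 6 + 1 = 7  → 7 < 13, loop
  ADD #8: R3 = 7 + 1 = 8  → 8 < 13, loop
  ADD #9: R3 = 8 + 1 = 9  → 9 < 13, loop
  ADD #10: R3 = 9 + 1 = 10  → 10 < 13, loop
  ADD #11: R3 = 10 + 1 = 11  → 11 < 13, loop
  ADD #12: R3 = 11 + 1 = 12  → 12 < 13, loop
  ADD #13: R3 = 12 + 1 = 13  → 13 >= 13, exit
Total ADD instructions: 13

13


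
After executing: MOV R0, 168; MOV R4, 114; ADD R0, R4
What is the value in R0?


Register state trace:
  MOV R0, 168  → R0 = 168
  MOV R4, 114  → R4 = 114
  ADD R0, R4  → R0 = 168 + 114 = 282
Final: R0 = 282

282


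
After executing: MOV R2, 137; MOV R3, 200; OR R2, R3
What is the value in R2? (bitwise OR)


Register state trace:
  MOV R2, 137  → R2 = 137 (0b10001001)
  MOV R3, 200  → R3 = 200 (0b11001000)
  OR R2, R3   → R2 = 137 OR 200 = 201 (0b11001001)
Final: R2 = 201

201


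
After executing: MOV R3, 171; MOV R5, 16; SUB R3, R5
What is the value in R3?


Register state trace:
  MOV R3, 171  → R3 = 171
  MOV R5, 16  → R5 = 16
  SUB R3, R5  → R3 = 171 - 16 = 155
Final: R3 = 155

155


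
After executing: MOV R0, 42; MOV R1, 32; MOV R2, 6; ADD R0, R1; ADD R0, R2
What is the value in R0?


Register state trace:
  MOV R0, 42  → R0 = 42
  MOV R1, 32  → R1 = 32
  MOV R2, 6  → R2 = 6
  ADD R0, R1  → R0 = 42 + 32 = 74
  ADD R0, R2  → R0 = 74 + 6 = 80
Final: R0 = 80

80


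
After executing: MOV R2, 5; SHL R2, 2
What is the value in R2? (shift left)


Register state trace:
  MOV R2, 5  → R2 = 5
  SHL R2, 2  → R2 = 5 << 2 = 5 * 2^2 = 20
Final: R2 = 20

20


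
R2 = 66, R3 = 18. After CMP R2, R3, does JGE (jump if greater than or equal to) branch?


Trace:
  R2 = 66, R3 = 18
  CMP R2, R3  → compares 66 vs 18
  JGE checks: is 66 greater than or equal to 18?
  66 > 18, so condition is true
Branch taken: Yes

Yes


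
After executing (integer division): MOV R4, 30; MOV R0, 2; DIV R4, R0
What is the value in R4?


Register state trace:
  MOV R4, 30  → R4 = 30
  MOV R0, 2  → R0 = 2
  DIV R4, R0  → R4 = 30 // 2 = 15
Final: R4 = 15

15


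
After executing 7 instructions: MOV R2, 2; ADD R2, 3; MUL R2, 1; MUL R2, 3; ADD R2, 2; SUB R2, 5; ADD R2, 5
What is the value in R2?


Register state trace:
  MOV R2, 2  → R2 = 2
  ADD R2, 3  → R2 = 2 + 3 = 5
  MUL R2, 1  → R2 = 5 * 1 = 5
  MUL R2, 3  → R2 = 5 * 3 = 15
  ADD R2, 2  → R2 = 15 + 2 = 17
  SUB R2, 5  → R2 = 17 - 5 = 12
  ADD R2, 5  → R2 = 12 + 5 = 17
Final: R2 = 17

17


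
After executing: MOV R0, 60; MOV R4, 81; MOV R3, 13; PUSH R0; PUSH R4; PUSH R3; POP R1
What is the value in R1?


Stack trace (top is rightmost):
  MOV R0, 60  → R0 = 60
  MOV R4, 81  → R4 = 81
  MOV R3, 13  → R3 = 13
  PUSH R0  → stack: [60]
  PUSH R4  → stack: [60, 81]
  PUSH R3  → stack: [60, 81, 13]
  POP R1  → R1 = 13, stack: [60, 81]
Final: R1 = 13

13
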